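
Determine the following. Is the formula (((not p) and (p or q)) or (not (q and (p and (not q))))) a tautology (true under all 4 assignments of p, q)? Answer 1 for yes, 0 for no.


Check all 4 assignments:
p=0, q=0: 1
p=0, q=1: 1
p=1, q=0: 1
p=1, q=1: 1
Satisfying count = 4/4.
Tautology iff count = 4: yes.

1


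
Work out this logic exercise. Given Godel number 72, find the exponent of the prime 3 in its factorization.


Factorize 72 by dividing by 3 repeatedly.
Division steps: 3 divides 72 exactly 2 time(s).
Exponent of 3 = 2

2


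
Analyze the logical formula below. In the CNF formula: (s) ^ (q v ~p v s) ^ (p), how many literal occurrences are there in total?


Counting literals in each clause:
Clause 1: 1 literal(s)
Clause 2: 3 literal(s)
Clause 3: 1 literal(s)
Total = 5

5


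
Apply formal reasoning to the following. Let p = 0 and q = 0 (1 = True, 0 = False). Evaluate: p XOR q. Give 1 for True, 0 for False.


p = 0, q = 0
Operation: p XOR q
Evaluate: 0 XOR 0 = 0

0


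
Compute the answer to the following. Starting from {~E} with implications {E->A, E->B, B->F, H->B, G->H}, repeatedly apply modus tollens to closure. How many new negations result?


Initial negated facts: {~E}
Apply modus tollens to closure:
  (no implication fires)
Final negated: {~E}
New negations: {(none)}
Count = 0

0


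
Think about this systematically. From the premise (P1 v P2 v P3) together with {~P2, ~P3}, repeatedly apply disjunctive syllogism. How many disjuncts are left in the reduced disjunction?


Original disjuncts (3): P1, P2, P3
Negated (eliminate): ~P2, ~P3
Remaining disjuncts: P1
Count = 3 - 2 = 1

1


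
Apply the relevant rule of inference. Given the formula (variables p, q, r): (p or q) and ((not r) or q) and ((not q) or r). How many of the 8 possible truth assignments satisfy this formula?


Evaluate all 8 assignments for p, q, r:
p=0, q=0, r=0: 0
p=0, q=0, r=1: 0
p=0, q=1, r=0: 0
p=0, q=1, r=1: 1
p=1, q=0, r=0: 1
p=1, q=0, r=1: 0
p=1, q=1, r=0: 0
p=1, q=1, r=1: 1
Satisfying count = 3

3


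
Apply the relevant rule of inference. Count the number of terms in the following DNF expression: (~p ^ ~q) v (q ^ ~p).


A DNF formula is a disjunction of terms (conjunctions).
Terms are separated by v.
Counting the disjuncts: 2 terms.

2


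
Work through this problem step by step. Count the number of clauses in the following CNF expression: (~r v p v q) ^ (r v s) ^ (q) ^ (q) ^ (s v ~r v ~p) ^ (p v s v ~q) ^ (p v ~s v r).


A CNF formula is a conjunction of clauses.
Clauses are separated by ^.
Counting the conjuncts: 7 clauses.

7


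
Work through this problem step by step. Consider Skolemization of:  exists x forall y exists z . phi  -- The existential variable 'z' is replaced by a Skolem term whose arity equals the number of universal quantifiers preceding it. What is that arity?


Quantifier prefix: exists x forall y exists z
'z' is existentially quantified at position 3.
Universal variables preceding it: y
Skolem function arity = 1

1


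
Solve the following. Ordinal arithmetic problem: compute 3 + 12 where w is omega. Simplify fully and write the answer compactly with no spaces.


Compute 3 + 12.
Ordinal + is associative but NOT commutative; for finite n>0, n + w = w but w + n stays w+n.
Both operands finite; ordinal + agrees with natural +: 3 + 12 = 15.
Result = 15

15


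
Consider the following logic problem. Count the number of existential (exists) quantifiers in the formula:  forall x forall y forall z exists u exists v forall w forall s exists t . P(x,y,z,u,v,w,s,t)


Quantifier prefix: forall x forall y forall z exists u exists v forall w forall s exists t
Mark each quantifier type:
  U U U E E U U E
Universal count = 5, Existential count = 3
Asked for existential (exists) quantifiers: 3

3


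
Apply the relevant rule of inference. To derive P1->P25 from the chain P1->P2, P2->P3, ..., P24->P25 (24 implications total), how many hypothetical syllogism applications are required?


With 24 implications in a chain connecting 25 propositions:
P1->P2, P2->P3, ..., P24->P25
Steps needed = (number of implications) - 1 = 24 - 1 = 23

23


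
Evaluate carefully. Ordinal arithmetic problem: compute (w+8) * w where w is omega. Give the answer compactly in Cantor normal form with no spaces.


Compute (w+8) * w.
Ordinal * is associative and left-distributive over +, but NOT commutative; for finite n>1, n*w = w but w*n stays w*n.
(w+8) * w = sup{(w+8)*k : k<w} = sup{w*k+8} = w^2 (the +8 tail is absorbed in the limit).
Result = w^2

w^2


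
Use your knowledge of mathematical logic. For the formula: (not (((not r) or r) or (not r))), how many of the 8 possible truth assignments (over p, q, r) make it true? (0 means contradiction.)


Check all 8 assignments:
p=0, q=0, r=0: 0
p=0, q=0, r=1: 0
p=0, q=1, r=0: 0
p=0, q=1, r=1: 0
p=1, q=0, r=0: 0
p=1, q=0, r=1: 0
p=1, q=1, r=0: 0
p=1, q=1, r=1: 0
Count of True = 0

0


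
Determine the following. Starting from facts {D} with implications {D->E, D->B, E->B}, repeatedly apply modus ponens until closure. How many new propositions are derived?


Initial facts: {D}
Apply modus ponens to closure:
  D and D->E  =>  E
  D and D->B  =>  B
Final known: {B, D, E}
New propositions: {B, E}
Count = 2

2


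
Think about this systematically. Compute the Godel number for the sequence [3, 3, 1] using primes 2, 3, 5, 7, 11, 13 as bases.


Encode each element as an exponent of the corresponding prime:
  2^3 = 8
  3^3 = 27
  5^1 = 5
Product = 8 * 27 * 5 = 1080

1080


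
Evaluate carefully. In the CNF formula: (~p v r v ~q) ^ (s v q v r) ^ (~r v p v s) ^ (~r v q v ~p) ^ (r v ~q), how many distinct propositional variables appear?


Identify each variable that appears in the formula.
Variables found: p, q, r, s
Count = 4

4


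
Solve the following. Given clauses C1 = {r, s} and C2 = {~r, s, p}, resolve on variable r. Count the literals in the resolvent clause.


Remove r from C1 and ~r from C2.
C1 remainder: {s}
C2 remainder: {s, p}
Union (resolvent): {p, s}
Resolvent has 2 literal(s).

2


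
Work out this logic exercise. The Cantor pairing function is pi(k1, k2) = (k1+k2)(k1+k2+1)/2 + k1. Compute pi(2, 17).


k1 + k2 = 19
(k1+k2)(k1+k2+1)/2 = 19 * 20 / 2 = 190
pi = 190 + 2 = 192

192


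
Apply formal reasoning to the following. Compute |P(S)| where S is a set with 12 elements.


The power set of a set with n elements has 2^n elements.
|P(S)| = 2^12 = 4096

4096


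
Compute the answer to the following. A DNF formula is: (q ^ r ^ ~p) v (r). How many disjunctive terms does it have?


A DNF formula is a disjunction of terms (conjunctions).
Terms are separated by v.
Counting the disjuncts: 2 terms.

2


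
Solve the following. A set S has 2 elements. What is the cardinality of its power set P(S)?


The power set of a set with n elements has 2^n elements.
|P(S)| = 2^2 = 4

4


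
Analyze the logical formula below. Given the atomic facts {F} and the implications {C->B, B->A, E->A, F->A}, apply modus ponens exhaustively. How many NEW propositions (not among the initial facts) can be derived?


Initial facts: {F}
Apply modus ponens to closure:
  F and F->A  =>  A
Final known: {A, F}
New propositions: {A}
Count = 1

1


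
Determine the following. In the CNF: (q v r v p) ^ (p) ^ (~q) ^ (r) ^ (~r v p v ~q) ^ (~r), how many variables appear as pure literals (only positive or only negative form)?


Check each variable for pure literal status:
p: pure positive
q: mixed (not pure)
r: mixed (not pure)
Pure literal count = 1

1


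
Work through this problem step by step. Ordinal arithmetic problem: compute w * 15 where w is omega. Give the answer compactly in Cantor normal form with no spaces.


Compute w * 15.
Ordinal * is associative and left-distributive over +, but NOT commutative; for finite n>1, n*w = w but w*n stays w*n.
w * 15 means 15 copies of w concatenated: w*15.
Result = w*15

w*15


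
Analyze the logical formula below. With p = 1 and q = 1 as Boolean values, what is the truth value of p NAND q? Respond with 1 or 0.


p = 1, q = 1
Operation: p NAND q
Evaluate: 1 NAND 1 = 0

0


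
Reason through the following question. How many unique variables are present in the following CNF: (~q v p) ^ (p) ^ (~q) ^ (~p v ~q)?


Identify each variable that appears in the formula.
Variables found: p, q
Count = 2

2


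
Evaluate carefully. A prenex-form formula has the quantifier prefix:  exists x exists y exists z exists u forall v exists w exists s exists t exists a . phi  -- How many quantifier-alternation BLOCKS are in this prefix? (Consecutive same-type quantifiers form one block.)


Quantifier-type sequence: E E E E A E E E E  (A=forall, E=exists)
Group into maximal same-type runs:
  Ex4 | Ax1 | Ex4
Number of blocks = 3

3


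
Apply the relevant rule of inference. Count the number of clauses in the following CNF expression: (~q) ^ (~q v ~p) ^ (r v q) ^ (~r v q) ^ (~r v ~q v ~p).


A CNF formula is a conjunction of clauses.
Clauses are separated by ^.
Counting the conjuncts: 5 clauses.

5


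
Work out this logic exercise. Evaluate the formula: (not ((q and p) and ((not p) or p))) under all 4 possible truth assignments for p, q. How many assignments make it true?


Check all 4 assignments:
p=0, q=0: 1
p=0, q=1: 1
p=1, q=0: 1
p=1, q=1: 0
Count of True = 3

3


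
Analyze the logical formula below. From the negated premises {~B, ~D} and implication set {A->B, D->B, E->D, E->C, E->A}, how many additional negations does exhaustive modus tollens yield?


Initial negated facts: {~B, ~D}
Apply modus tollens to closure:
  ~B and A->B  =>  ~A
  ~D and E->D  =>  ~E
Final negated: {~A, ~B, ~D, ~E}
New negations: {~A, ~E}
Count = 2

2


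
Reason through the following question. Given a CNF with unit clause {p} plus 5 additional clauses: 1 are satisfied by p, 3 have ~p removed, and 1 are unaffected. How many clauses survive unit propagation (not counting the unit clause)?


Satisfied (removed): 1
Shortened (remain): 3
Unchanged (remain): 1
Remaining = 3 + 1 = 4

4


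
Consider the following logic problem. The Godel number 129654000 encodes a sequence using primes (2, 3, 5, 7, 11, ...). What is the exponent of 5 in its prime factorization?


Factorize 129654000 by dividing by 5 repeatedly.
Division steps: 5 divides 129654000 exactly 3 time(s).
Exponent of 5 = 3

3


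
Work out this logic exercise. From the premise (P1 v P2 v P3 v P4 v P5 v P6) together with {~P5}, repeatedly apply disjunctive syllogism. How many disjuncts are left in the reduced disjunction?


Original disjuncts (6): P1, P2, P3, P4, P5, P6
Negated (eliminate): ~P5
Remaining disjuncts: P1, P2, P3, P4, P6
Count = 6 - 1 = 5

5


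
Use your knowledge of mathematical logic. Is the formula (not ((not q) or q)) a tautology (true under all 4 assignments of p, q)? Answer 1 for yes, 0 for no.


Check all 4 assignments:
p=0, q=0: 0
p=0, q=1: 0
p=1, q=0: 0
p=1, q=1: 0
Satisfying count = 0/4.
Tautology iff count = 4: no.

0


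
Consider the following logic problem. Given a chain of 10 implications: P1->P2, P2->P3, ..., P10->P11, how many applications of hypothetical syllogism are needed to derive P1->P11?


With 10 implications in a chain connecting 11 propositions:
P1->P2, P2->P3, ..., P10->P11
Steps needed = (number of implications) - 1 = 10 - 1 = 9

9


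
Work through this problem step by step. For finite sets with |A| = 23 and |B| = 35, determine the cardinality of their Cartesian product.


The Cartesian product A x B contains all ordered pairs (a, b).
|A x B| = |A| * |B| = 23 * 35 = 805

805


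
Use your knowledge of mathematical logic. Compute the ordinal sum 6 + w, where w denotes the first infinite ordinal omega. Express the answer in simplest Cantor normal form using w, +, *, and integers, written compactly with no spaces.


Compute 6 + w.
Ordinal + is associative but NOT commutative; for finite n>0, n + w = w but w + n stays w+n.
Any finite left addend is absorbed by w on the right: 6 + w = w.
Result = w

w


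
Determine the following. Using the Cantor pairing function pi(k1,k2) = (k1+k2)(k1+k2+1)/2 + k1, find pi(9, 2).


k1 + k2 = 11
(k1+k2)(k1+k2+1)/2 = 11 * 12 / 2 = 66
pi = 66 + 9 = 75

75


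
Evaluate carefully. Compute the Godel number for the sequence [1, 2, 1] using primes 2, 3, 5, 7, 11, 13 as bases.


Encode each element as an exponent of the corresponding prime:
  2^1 = 2
  3^2 = 9
  5^1 = 5
Product = 2 * 9 * 5 = 90

90


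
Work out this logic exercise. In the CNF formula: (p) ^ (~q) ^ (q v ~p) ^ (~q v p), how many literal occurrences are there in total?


Counting literals in each clause:
Clause 1: 1 literal(s)
Clause 2: 1 literal(s)
Clause 3: 2 literal(s)
Clause 4: 2 literal(s)
Total = 6

6


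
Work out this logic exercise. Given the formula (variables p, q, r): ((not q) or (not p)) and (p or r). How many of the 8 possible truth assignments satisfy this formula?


Evaluate all 8 assignments for p, q, r:
p=0, q=0, r=0: 0
p=0, q=0, r=1: 1
p=0, q=1, r=0: 0
p=0, q=1, r=1: 1
p=1, q=0, r=0: 1
p=1, q=0, r=1: 1
p=1, q=1, r=0: 0
p=1, q=1, r=1: 0
Satisfying count = 4

4


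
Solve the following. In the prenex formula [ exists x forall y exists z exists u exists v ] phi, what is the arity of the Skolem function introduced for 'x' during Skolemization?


Quantifier prefix: exists x forall y exists z exists u exists v
'x' is existentially quantified at position 1.
No universal quantifiers precede it.
Skolem function arity = 0 (a Skolem constant)

0


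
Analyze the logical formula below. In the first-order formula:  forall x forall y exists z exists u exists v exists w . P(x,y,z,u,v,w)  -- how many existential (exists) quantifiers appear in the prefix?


Quantifier prefix: forall x forall y exists z exists u exists v exists w
Mark each quantifier type:
  U U E E E E
Universal count = 2, Existential count = 4
Asked for existential (exists) quantifiers: 4

4


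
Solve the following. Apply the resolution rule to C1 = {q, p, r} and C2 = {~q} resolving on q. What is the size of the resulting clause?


Remove q from C1 and ~q from C2.
C1 remainder: {p, r}
C2 remainder: {}
Union (resolvent): {p, r}
Resolvent has 2 literal(s).

2


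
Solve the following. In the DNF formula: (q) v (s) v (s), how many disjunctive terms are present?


A DNF formula is a disjunction of terms (conjunctions).
Terms are separated by v.
Counting the disjuncts: 3 terms.

3


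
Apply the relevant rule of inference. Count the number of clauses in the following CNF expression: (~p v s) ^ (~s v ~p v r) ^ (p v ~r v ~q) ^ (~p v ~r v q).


A CNF formula is a conjunction of clauses.
Clauses are separated by ^.
Counting the conjuncts: 4 clauses.

4


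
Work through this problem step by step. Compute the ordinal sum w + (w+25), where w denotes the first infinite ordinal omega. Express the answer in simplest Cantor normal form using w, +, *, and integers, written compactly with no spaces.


Compute w + (w+25).
Ordinal + is associative but NOT commutative; for finite n>0, n + w = w but w + n stays w+n.
w + (w+25) = (w+w) + 25 = w*2+25.
Result = w*2+25

w*2+25


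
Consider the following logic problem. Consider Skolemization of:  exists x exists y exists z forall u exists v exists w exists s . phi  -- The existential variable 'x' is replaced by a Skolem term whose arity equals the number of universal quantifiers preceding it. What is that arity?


Quantifier prefix: exists x exists y exists z forall u exists v exists w exists s
'x' is existentially quantified at position 1.
No universal quantifiers precede it.
Skolem function arity = 0 (a Skolem constant)

0


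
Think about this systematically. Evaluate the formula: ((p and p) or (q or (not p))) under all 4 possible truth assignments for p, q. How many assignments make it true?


Check all 4 assignments:
p=0, q=0: 1
p=0, q=1: 1
p=1, q=0: 1
p=1, q=1: 1
Count of True = 4

4


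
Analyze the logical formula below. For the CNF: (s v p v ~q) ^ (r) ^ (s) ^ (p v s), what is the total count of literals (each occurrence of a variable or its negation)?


Counting literals in each clause:
Clause 1: 3 literal(s)
Clause 2: 1 literal(s)
Clause 3: 1 literal(s)
Clause 4: 2 literal(s)
Total = 7

7


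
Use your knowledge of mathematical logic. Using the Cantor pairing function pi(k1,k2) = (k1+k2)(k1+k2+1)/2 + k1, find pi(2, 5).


k1 + k2 = 7
(k1+k2)(k1+k2+1)/2 = 7 * 8 / 2 = 28
pi = 28 + 2 = 30

30


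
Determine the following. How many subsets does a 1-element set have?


The power set of a set with n elements has 2^n elements.
|P(S)| = 2^1 = 2

2


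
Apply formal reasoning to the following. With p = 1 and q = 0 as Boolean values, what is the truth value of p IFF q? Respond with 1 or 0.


p = 1, q = 0
Operation: p IFF q
Evaluate: 1 IFF 0 = 0

0


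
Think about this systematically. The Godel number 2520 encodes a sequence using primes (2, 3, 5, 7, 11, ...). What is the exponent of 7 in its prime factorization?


Factorize 2520 by dividing by 7 repeatedly.
Division steps: 7 divides 2520 exactly 1 time(s).
Exponent of 7 = 1

1


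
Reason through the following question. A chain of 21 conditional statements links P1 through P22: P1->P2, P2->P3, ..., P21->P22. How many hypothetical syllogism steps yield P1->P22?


With 21 implications in a chain connecting 22 propositions:
P1->P2, P2->P3, ..., P21->P22
Steps needed = (number of implications) - 1 = 21 - 1 = 20

20


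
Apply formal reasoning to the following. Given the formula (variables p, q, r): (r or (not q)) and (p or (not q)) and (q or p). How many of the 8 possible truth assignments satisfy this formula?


Evaluate all 8 assignments for p, q, r:
p=0, q=0, r=0: 0
p=0, q=0, r=1: 0
p=0, q=1, r=0: 0
p=0, q=1, r=1: 0
p=1, q=0, r=0: 1
p=1, q=0, r=1: 1
p=1, q=1, r=0: 0
p=1, q=1, r=1: 1
Satisfying count = 3

3


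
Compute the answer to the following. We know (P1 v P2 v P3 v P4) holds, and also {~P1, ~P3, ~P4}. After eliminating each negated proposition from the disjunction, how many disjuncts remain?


Original disjuncts (4): P1, P2, P3, P4
Negated (eliminate): ~P1, ~P3, ~P4
Remaining disjuncts: P2
Count = 4 - 3 = 1

1


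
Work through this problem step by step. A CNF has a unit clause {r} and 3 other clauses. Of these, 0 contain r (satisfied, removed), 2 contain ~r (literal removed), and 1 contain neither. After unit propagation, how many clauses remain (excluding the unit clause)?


Satisfied (removed): 0
Shortened (remain): 2
Unchanged (remain): 1
Remaining = 2 + 1 = 3

3


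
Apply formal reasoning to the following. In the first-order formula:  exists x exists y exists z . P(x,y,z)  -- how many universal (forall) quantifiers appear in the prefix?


Quantifier prefix: exists x exists y exists z
Mark each quantifier type:
  E E E
Universal count = 0, Existential count = 3
Asked for universal (forall) quantifiers: 0

0


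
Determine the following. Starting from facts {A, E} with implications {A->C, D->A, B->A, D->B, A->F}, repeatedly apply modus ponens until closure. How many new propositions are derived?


Initial facts: {A, E}
Apply modus ponens to closure:
  A and A->C  =>  C
  A and A->F  =>  F
Final known: {A, C, E, F}
New propositions: {C, F}
Count = 2

2


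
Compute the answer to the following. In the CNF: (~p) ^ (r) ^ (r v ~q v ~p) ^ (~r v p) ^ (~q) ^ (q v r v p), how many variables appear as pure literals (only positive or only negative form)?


Check each variable for pure literal status:
p: mixed (not pure)
q: mixed (not pure)
r: mixed (not pure)
Pure literal count = 0

0


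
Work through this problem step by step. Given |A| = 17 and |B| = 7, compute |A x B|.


The Cartesian product A x B contains all ordered pairs (a, b).
|A x B| = |A| * |B| = 17 * 7 = 119

119


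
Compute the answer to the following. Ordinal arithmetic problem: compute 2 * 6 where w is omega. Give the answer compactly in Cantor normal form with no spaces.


Compute 2 * 6.
Ordinal * is associative and left-distributive over +, but NOT commutative; for finite n>1, n*w = w but w*n stays w*n.
Both finite; ordinal * agrees with natural *: 2 * 6 = 12.
Result = 12

12


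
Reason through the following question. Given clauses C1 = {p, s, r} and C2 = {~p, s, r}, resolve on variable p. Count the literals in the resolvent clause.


Remove p from C1 and ~p from C2.
C1 remainder: {s, r}
C2 remainder: {s, r}
Union (resolvent): {r, s}
Resolvent has 2 literal(s).

2


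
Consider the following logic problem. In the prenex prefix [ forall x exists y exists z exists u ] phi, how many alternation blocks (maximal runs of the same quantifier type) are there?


Quantifier-type sequence: A E E E  (A=forall, E=exists)
Group into maximal same-type runs:
  Ax1 | Ex3
Number of blocks = 2

2


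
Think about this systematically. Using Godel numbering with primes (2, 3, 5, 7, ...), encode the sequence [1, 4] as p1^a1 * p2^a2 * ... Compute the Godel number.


Encode each element as an exponent of the corresponding prime:
  2^1 = 2
  3^4 = 81
Product = 2 * 81 = 162

162


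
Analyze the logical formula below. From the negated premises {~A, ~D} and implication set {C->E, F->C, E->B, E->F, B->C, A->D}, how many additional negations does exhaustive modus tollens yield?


Initial negated facts: {~A, ~D}
Apply modus tollens to closure:
  (no implication fires)
Final negated: {~A, ~D}
New negations: {(none)}
Count = 0

0


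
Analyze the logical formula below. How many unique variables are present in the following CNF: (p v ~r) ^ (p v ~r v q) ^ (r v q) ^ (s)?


Identify each variable that appears in the formula.
Variables found: p, q, r, s
Count = 4

4


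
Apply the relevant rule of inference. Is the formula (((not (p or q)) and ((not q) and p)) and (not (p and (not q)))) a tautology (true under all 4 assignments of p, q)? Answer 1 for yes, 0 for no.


Check all 4 assignments:
p=0, q=0: 0
p=0, q=1: 0
p=1, q=0: 0
p=1, q=1: 0
Satisfying count = 0/4.
Tautology iff count = 4: no.

0


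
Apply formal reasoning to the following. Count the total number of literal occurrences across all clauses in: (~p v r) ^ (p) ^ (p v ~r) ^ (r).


Counting literals in each clause:
Clause 1: 2 literal(s)
Clause 2: 1 literal(s)
Clause 3: 2 literal(s)
Clause 4: 1 literal(s)
Total = 6

6


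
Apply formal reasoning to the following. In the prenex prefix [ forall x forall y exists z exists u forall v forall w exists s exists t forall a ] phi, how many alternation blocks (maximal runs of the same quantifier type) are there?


Quantifier-type sequence: A A E E A A E E A  (A=forall, E=exists)
Group into maximal same-type runs:
  Ax2 | Ex2 | Ax2 | Ex2 | Ax1
Number of blocks = 5

5


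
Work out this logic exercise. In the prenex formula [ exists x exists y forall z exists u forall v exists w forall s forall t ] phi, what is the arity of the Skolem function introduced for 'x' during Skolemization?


Quantifier prefix: exists x exists y forall z exists u forall v exists w forall s forall t
'x' is existentially quantified at position 1.
No universal quantifiers precede it.
Skolem function arity = 0 (a Skolem constant)

0


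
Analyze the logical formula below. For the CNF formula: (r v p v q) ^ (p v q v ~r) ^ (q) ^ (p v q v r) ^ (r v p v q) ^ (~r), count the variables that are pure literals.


Check each variable for pure literal status:
p: pure positive
q: pure positive
r: mixed (not pure)
Pure literal count = 2

2


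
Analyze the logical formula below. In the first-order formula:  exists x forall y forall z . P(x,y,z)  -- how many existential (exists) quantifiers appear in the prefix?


Quantifier prefix: exists x forall y forall z
Mark each quantifier type:
  E U U
Universal count = 2, Existential count = 1
Asked for existential (exists) quantifiers: 1

1


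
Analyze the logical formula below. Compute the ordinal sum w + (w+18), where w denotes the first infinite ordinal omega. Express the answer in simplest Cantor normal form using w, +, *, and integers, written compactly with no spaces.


Compute w + (w+18).
Ordinal + is associative but NOT commutative; for finite n>0, n + w = w but w + n stays w+n.
w + (w+18) = (w+w) + 18 = w*2+18.
Result = w*2+18

w*2+18


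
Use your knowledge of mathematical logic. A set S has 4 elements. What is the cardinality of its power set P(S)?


The power set of a set with n elements has 2^n elements.
|P(S)| = 2^4 = 16

16


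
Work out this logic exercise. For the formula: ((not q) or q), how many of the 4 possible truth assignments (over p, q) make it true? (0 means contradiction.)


Check all 4 assignments:
p=0, q=0: 1
p=0, q=1: 1
p=1, q=0: 1
p=1, q=1: 1
Count of True = 4

4


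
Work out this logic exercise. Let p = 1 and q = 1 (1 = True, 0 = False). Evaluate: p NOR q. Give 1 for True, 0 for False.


p = 1, q = 1
Operation: p NOR q
Evaluate: 1 NOR 1 = 0

0


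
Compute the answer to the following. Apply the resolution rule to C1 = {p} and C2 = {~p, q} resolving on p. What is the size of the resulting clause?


Remove p from C1 and ~p from C2.
C1 remainder: {}
C2 remainder: {q}
Union (resolvent): {q}
Resolvent has 1 literal(s).

1


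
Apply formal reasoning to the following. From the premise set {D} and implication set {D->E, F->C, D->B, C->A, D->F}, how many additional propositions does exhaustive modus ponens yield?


Initial facts: {D}
Apply modus ponens to closure:
  D and D->E  =>  E
  D and D->B  =>  B
  D and D->F  =>  F
  F and F->C  =>  C
  C and C->A  =>  A
Final known: {A, B, C, D, E, F}
New propositions: {A, B, C, E, F}
Count = 5

5


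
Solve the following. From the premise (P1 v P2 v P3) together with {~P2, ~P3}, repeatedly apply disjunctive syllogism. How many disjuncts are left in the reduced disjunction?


Original disjuncts (3): P1, P2, P3
Negated (eliminate): ~P2, ~P3
Remaining disjuncts: P1
Count = 3 - 2 = 1

1


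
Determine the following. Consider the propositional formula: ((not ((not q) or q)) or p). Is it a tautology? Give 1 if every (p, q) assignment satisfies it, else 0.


Check all 4 assignments:
p=0, q=0: 0
p=0, q=1: 0
p=1, q=0: 1
p=1, q=1: 1
Satisfying count = 2/4.
Tautology iff count = 4: no.

0


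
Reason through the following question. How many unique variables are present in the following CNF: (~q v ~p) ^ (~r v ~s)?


Identify each variable that appears in the formula.
Variables found: p, q, r, s
Count = 4

4


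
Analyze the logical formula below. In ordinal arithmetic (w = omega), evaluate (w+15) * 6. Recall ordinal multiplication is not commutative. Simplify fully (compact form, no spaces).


Compute (w+15) * 6.
Ordinal * is associative and left-distributive over +, but NOT commutative; for finite n>1, n*w = w but w*n stays w*n.
(w+15) * 6 = (w+15) repeated 6 times. Each intermediate +15 is absorbed by the following w; only the last survives: w*6+15.
Result = w*6+15

w*6+15


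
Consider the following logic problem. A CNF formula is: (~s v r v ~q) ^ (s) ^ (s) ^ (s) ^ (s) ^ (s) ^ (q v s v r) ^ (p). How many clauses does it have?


A CNF formula is a conjunction of clauses.
Clauses are separated by ^.
Counting the conjuncts: 8 clauses.

8


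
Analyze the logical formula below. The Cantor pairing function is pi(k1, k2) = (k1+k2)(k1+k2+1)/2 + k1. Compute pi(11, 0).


k1 + k2 = 11
(k1+k2)(k1+k2+1)/2 = 11 * 12 / 2 = 66
pi = 66 + 11 = 77

77


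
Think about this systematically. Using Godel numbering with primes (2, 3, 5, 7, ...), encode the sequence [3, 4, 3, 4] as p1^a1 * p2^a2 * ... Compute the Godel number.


Encode each element as an exponent of the corresponding prime:
  2^3 = 8
  3^4 = 81
  5^3 = 125
  7^4 = 2401
Product = 8 * 81 * 125 * 2401 = 194481000

194481000


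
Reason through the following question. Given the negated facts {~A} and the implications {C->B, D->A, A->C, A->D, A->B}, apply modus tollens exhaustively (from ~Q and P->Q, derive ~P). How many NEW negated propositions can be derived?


Initial negated facts: {~A}
Apply modus tollens to closure:
  ~A and D->A  =>  ~D
Final negated: {~A, ~D}
New negations: {~D}
Count = 1

1


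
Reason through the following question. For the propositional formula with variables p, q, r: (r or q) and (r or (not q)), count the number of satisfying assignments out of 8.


Evaluate all 8 assignments for p, q, r:
p=0, q=0, r=0: 0
p=0, q=0, r=1: 1
p=0, q=1, r=0: 0
p=0, q=1, r=1: 1
p=1, q=0, r=0: 0
p=1, q=0, r=1: 1
p=1, q=1, r=0: 0
p=1, q=1, r=1: 1
Satisfying count = 4

4


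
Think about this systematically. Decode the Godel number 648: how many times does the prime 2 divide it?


Factorize 648 by dividing by 2 repeatedly.
Division steps: 2 divides 648 exactly 3 time(s).
Exponent of 2 = 3

3


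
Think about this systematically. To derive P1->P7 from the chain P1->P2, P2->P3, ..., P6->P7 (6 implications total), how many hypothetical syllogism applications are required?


With 6 implications in a chain connecting 7 propositions:
P1->P2, P2->P3, ..., P6->P7
Steps needed = (number of implications) - 1 = 6 - 1 = 5

5


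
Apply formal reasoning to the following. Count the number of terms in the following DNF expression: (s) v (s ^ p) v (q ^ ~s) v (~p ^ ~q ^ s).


A DNF formula is a disjunction of terms (conjunctions).
Terms are separated by v.
Counting the disjuncts: 4 terms.

4


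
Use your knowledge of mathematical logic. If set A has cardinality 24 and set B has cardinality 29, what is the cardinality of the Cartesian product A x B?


The Cartesian product A x B contains all ordered pairs (a, b).
|A x B| = |A| * |B| = 24 * 29 = 696

696


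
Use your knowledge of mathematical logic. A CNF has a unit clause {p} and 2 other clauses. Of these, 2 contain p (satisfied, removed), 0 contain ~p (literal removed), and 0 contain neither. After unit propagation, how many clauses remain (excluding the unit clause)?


Satisfied (removed): 2
Shortened (remain): 0
Unchanged (remain): 0
Remaining = 0 + 0 = 0

0


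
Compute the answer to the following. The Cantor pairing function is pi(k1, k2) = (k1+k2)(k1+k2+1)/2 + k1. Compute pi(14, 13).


k1 + k2 = 27
(k1+k2)(k1+k2+1)/2 = 27 * 28 / 2 = 378
pi = 378 + 14 = 392

392


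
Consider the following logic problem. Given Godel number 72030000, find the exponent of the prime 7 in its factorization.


Factorize 72030000 by dividing by 7 repeatedly.
Division steps: 7 divides 72030000 exactly 4 time(s).
Exponent of 7 = 4

4


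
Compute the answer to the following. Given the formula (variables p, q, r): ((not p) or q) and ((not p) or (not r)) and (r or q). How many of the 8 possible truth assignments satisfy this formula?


Evaluate all 8 assignments for p, q, r:
p=0, q=0, r=0: 0
p=0, q=0, r=1: 1
p=0, q=1, r=0: 1
p=0, q=1, r=1: 1
p=1, q=0, r=0: 0
p=1, q=0, r=1: 0
p=1, q=1, r=0: 1
p=1, q=1, r=1: 0
Satisfying count = 4

4


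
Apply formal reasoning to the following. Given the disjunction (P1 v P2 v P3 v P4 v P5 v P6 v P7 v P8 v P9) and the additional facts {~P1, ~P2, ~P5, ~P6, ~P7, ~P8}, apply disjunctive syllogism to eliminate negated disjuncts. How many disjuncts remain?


Original disjuncts (9): P1, P2, P3, P4, P5, P6, P7, P8, P9
Negated (eliminate): ~P1, ~P2, ~P5, ~P6, ~P7, ~P8
Remaining disjuncts: P3, P4, P9
Count = 9 - 6 = 3

3


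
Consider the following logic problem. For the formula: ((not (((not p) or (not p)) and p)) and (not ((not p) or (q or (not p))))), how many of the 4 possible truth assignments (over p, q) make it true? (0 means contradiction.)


Check all 4 assignments:
p=0, q=0: 0
p=0, q=1: 0
p=1, q=0: 1
p=1, q=1: 0
Count of True = 1

1


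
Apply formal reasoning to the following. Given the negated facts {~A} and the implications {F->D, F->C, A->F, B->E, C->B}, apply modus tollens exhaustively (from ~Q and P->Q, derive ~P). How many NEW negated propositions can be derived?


Initial negated facts: {~A}
Apply modus tollens to closure:
  (no implication fires)
Final negated: {~A}
New negations: {(none)}
Count = 0

0


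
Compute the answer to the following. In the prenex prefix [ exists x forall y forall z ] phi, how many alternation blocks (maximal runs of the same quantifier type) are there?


Quantifier-type sequence: E A A  (A=forall, E=exists)
Group into maximal same-type runs:
  Ex1 | Ax2
Number of blocks = 2

2


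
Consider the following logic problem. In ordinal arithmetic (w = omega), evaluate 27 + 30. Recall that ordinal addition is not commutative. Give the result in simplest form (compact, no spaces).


Compute 27 + 30.
Ordinal + is associative but NOT commutative; for finite n>0, n + w = w but w + n stays w+n.
Both operands finite; ordinal + agrees with natural +: 27 + 30 = 57.
Result = 57

57


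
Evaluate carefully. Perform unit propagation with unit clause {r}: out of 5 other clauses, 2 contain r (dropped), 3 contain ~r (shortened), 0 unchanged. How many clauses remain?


Satisfied (removed): 2
Shortened (remain): 3
Unchanged (remain): 0
Remaining = 3 + 0 = 3

3


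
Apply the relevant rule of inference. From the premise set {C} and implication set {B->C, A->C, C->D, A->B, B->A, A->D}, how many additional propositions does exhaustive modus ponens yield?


Initial facts: {C}
Apply modus ponens to closure:
  C and C->D  =>  D
Final known: {C, D}
New propositions: {D}
Count = 1

1


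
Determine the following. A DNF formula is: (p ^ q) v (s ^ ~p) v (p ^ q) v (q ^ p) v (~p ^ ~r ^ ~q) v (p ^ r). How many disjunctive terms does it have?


A DNF formula is a disjunction of terms (conjunctions).
Terms are separated by v.
Counting the disjuncts: 6 terms.

6


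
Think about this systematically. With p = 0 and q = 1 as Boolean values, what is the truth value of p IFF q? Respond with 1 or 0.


p = 0, q = 1
Operation: p IFF q
Evaluate: 0 IFF 1 = 0

0


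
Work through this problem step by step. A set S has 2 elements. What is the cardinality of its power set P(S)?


The power set of a set with n elements has 2^n elements.
|P(S)| = 2^2 = 4

4


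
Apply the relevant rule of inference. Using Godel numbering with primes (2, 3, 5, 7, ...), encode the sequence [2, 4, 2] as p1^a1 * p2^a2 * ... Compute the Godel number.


Encode each element as an exponent of the corresponding prime:
  2^2 = 4
  3^4 = 81
  5^2 = 25
Product = 4 * 81 * 25 = 8100

8100


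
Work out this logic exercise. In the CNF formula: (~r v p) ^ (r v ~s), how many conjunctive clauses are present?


A CNF formula is a conjunction of clauses.
Clauses are separated by ^.
Counting the conjuncts: 2 clauses.

2


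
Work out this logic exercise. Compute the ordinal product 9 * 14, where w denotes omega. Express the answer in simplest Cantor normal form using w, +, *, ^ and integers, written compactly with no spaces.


Compute 9 * 14.
Ordinal * is associative and left-distributive over +, but NOT commutative; for finite n>1, n*w = w but w*n stays w*n.
Both finite; ordinal * agrees with natural *: 9 * 14 = 126.
Result = 126

126


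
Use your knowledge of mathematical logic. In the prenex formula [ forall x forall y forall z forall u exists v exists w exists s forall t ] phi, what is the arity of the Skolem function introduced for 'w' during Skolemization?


Quantifier prefix: forall x forall y forall z forall u exists v exists w exists s forall t
'w' is existentially quantified at position 6.
Universal variables preceding it: x, y, z, u
Skolem function arity = 4

4


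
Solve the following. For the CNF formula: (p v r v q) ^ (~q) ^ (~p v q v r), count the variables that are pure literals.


Check each variable for pure literal status:
p: mixed (not pure)
q: mixed (not pure)
r: pure positive
Pure literal count = 1

1


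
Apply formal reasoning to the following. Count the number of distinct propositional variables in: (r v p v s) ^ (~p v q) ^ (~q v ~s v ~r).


Identify each variable that appears in the formula.
Variables found: p, q, r, s
Count = 4

4


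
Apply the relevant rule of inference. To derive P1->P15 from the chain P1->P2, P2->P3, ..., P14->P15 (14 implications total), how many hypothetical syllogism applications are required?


With 14 implications in a chain connecting 15 propositions:
P1->P2, P2->P3, ..., P14->P15
Steps needed = (number of implications) - 1 = 14 - 1 = 13

13


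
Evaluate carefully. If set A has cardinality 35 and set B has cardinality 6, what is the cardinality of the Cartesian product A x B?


The Cartesian product A x B contains all ordered pairs (a, b).
|A x B| = |A| * |B| = 35 * 6 = 210

210


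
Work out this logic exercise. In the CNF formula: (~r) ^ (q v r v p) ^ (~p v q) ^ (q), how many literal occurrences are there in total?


Counting literals in each clause:
Clause 1: 1 literal(s)
Clause 2: 3 literal(s)
Clause 3: 2 literal(s)
Clause 4: 1 literal(s)
Total = 7

7


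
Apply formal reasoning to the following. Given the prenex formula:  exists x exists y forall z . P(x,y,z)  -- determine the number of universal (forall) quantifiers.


Quantifier prefix: exists x exists y forall z
Mark each quantifier type:
  E E U
Universal count = 1, Existential count = 2
Asked for universal (forall) quantifiers: 1

1


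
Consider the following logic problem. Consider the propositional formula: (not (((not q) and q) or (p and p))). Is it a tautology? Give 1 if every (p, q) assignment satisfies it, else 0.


Check all 4 assignments:
p=0, q=0: 1
p=0, q=1: 1
p=1, q=0: 0
p=1, q=1: 0
Satisfying count = 2/4.
Tautology iff count = 4: no.

0


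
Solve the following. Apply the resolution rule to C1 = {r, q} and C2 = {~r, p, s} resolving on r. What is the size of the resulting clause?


Remove r from C1 and ~r from C2.
C1 remainder: {q}
C2 remainder: {p, s}
Union (resolvent): {p, q, s}
Resolvent has 3 literal(s).

3


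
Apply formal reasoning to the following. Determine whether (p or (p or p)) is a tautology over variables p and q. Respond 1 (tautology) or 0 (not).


Check all 4 assignments:
p=0, q=0: 0
p=0, q=1: 0
p=1, q=0: 1
p=1, q=1: 1
Satisfying count = 2/4.
Tautology iff count = 4: no.

0


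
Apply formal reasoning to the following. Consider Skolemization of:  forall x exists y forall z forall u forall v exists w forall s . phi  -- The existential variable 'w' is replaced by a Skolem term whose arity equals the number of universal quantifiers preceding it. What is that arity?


Quantifier prefix: forall x exists y forall z forall u forall v exists w forall s
'w' is existentially quantified at position 6.
Universal variables preceding it: x, z, u, v
Skolem function arity = 4

4


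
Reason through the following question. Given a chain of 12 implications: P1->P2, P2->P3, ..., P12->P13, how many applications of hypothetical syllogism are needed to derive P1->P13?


With 12 implications in a chain connecting 13 propositions:
P1->P2, P2->P3, ..., P12->P13
Steps needed = (number of implications) - 1 = 12 - 1 = 11

11


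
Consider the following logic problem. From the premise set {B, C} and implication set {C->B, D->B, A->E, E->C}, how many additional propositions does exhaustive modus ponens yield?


Initial facts: {B, C}
Apply modus ponens to closure:
  (no implication fires)
Final known: {B, C}
New propositions: {(none)}
Count = 0

0


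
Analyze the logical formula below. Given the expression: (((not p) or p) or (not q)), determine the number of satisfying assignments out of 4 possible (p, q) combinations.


Check all 4 assignments:
p=0, q=0: 1
p=0, q=1: 1
p=1, q=0: 1
p=1, q=1: 1
Count of True = 4

4


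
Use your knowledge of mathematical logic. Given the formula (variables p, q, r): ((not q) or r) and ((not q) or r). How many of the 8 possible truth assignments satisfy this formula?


Evaluate all 8 assignments for p, q, r:
p=0, q=0, r=0: 1
p=0, q=0, r=1: 1
p=0, q=1, r=0: 0
p=0, q=1, r=1: 1
p=1, q=0, r=0: 1
p=1, q=0, r=1: 1
p=1, q=1, r=0: 0
p=1, q=1, r=1: 1
Satisfying count = 6

6
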